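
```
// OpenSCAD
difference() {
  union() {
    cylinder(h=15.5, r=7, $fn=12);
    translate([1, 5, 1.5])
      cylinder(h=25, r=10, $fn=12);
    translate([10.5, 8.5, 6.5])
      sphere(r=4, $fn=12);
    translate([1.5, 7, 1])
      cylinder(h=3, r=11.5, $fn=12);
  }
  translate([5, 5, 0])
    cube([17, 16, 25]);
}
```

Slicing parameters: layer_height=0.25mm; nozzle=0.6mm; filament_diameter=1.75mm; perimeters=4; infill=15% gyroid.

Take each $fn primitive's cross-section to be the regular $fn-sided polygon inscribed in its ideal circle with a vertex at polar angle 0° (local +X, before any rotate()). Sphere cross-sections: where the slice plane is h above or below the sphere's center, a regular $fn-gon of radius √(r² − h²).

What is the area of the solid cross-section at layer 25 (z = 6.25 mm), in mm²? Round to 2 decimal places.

At z = 6.25 mm: the r=7 cylinder contributes a regular 12-gon of circumradius 7 (area = (12/2)·7.000²·sin(360°/12) = 147.00 mm²); the r=10 cylinder at (1, 5) gives a regular 12-gon of circumradius 10 (constant along its height) (area = (12/2)·10.000²·sin(360°/12) = 300.00 mm²); the r=4 sphere at (10.5, 8.5) slices to a regular 12-gon of circumradius 3.992 (√(r²−h²) with h=0.25 from center) (area = (12/2)·3.992²·sin(360°/12) = 47.81 mm²); the cylinder at (1.5, 7) does not reach this height (z outside [1, 4]); Taking the union: the regions partially overlap — summed areas 494.81 mm² minus the doubly-counted overlap 144.37 mm² gives 350.44 mm² — area = 350.44 mm²; the cube at (5, 5) (footprint 17×16) is included at this height (area 272.00 mm²); Subtracting the remaining from the first: starting from the result so far (350.44 mm²), the 17×16 cube at (5, 5) partially overlaps it — only the 65.38 mm² overlap (of its 272.00 mm²) is removed, clipping the outline — area = 285.06 mm². Overall, the cross-section is a single solid region. Net area = 285.06 mm².

285.06 mm²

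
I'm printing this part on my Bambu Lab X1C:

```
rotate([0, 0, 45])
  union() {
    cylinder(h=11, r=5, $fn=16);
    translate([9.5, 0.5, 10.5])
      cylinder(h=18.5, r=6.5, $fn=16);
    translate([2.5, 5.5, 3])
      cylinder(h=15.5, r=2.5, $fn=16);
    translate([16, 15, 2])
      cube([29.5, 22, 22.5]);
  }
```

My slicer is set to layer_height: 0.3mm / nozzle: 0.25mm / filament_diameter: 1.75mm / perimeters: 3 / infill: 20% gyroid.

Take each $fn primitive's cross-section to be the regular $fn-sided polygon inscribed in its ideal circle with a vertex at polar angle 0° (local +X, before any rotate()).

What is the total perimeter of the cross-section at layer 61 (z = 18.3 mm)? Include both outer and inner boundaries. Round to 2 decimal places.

154.97 mm

At z = 18.3 mm: the cylinder does not reach this height (z outside [0, 11]); the r=6.5 cylinder at (9.5, 0.5) gives a regular 16-gon of circumradius 6.5 (constant along its height) (perimeter = 2·16·6.500·sin(180°/16) = 40.58 mm); the cylinder at (2.5, 5.5): section is a regular 16-gon, circumradius r=2.5 (perimeter = 2·16·2.500·sin(180°/16) = 15.61 mm); the 29.5×22 cube at (16, 15) contributes its full rectangle (perimeter 103.00 mm); Taking the union: the regions partially overlap (shared area 0.35 mm²), so the edge portions inside another operand are dropped and the merged outline is re-measured after clipping — boundary = 154.97 mm; (rotated 45° about Z; rotation is an isometry so areas/perimeters/island counts are preserved). Overall, the cross-section has 2 separate islands. Total boundary length (outer) = 154.97 mm.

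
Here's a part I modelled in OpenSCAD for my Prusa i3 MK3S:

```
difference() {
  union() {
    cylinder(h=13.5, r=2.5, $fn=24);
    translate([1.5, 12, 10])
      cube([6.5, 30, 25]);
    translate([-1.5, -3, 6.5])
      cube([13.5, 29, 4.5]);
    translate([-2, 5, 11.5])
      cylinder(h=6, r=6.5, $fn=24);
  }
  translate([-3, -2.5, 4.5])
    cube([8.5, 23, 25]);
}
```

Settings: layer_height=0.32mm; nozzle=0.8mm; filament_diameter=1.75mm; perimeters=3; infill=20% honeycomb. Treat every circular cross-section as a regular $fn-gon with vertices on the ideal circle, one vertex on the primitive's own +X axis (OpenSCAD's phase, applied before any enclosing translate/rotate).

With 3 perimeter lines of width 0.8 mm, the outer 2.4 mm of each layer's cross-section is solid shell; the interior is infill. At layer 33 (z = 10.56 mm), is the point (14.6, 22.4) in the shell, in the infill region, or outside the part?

outside

At z = 10.56 mm: the r=2.5 cylinder contributes a regular 24-gon of circumradius 2.5; the 6.5×30 cube at (1.5, 12) contributes its full rectangle; the cube at (-1.5, -3) is present — its section is the full 13.5×29 rectangle; the cylinder at (-2, 5) is not intersected at this z (z outside [11.5, 17.5]); Taking the union: the regions partially overlap (shared area 107.68 mm²), so overlapping operands fuse into one piece — 1 connected region; the cube at (-3, -2.5) (footprint 8.5×23) is included at this height; Taking the first minus the rest: starting from the result so far, the 8.5×23 cube at (-3, -2.5) partially overlaps it — only the 163.73 mm² overlap (of its 195.50 mm²) is removed, clipping the outline — 1 connected region. Overall, the cross-section is a single solid region. The nearest boundary edge runs (12.00, 26.00)→(12.00, -3.00); distance from the point to it = 2.60 mm. The point is not inside any of the regions above, so it lies outside the cross-section (2.60 mm from the nearest boundary).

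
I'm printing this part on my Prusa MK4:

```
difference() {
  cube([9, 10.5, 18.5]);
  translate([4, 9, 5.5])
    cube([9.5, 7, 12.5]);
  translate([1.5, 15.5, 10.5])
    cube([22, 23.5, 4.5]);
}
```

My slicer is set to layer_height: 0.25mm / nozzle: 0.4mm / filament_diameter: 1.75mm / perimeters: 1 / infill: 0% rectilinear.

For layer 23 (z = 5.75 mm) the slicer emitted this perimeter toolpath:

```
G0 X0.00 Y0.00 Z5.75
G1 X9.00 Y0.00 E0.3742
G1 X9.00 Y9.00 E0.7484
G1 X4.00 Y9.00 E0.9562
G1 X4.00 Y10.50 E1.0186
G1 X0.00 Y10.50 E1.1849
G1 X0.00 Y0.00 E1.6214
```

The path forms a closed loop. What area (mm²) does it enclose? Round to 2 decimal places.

87.00 mm²

Apply the shoelace formula to the sequence of (X, Y) vertices; enclosed area = 87.00 mm².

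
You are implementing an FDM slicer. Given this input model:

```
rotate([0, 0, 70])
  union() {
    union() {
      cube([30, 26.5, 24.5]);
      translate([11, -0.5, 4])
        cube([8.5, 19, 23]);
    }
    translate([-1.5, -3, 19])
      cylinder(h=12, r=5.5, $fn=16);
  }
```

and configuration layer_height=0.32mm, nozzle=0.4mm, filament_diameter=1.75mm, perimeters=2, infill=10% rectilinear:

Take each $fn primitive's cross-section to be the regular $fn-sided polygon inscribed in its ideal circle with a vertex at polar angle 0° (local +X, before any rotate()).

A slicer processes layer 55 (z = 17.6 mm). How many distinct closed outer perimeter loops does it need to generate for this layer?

1

At z = 17.6 mm: the 30×26.5 cube contributes its full rectangle; the 8.5×19 cube at (11, -0.5) contributes its full rectangle; Merging all regions: the regions partially overlap (shared area 157.25 mm²), so overlapping operands fuse into one piece — 1 connected region; the cylinder at (-1.5, -3) is not intersected at this z (z outside [19, 31]); Merging all regions: only the result so far is present, so the union is just that shape — 1 connected region; (rotated 70° about Z; rotation is an isometry so areas/perimeters/island counts are preserved). The result has 1 disconnected region.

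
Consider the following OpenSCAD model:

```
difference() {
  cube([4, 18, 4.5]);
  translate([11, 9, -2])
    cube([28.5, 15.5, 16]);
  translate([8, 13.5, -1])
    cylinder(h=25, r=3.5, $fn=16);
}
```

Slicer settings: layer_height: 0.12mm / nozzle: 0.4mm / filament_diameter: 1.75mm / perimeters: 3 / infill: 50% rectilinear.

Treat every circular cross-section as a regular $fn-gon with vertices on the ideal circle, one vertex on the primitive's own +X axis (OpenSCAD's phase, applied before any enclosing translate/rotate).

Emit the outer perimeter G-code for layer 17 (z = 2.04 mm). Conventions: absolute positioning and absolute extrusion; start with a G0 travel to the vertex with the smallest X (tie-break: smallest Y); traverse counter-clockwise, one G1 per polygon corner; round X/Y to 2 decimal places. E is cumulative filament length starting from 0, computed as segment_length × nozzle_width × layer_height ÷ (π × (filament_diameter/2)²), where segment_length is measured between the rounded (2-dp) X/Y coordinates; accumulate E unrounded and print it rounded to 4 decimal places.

G0 X0.00 Y0.00 Z2.04
G1 X4.00 Y0.00 E0.0798
G1 X4.00 Y18.00 E0.4390
G1 X0.00 Y18.00 E0.5189
G1 X0.00 Y0.00 E0.8781

At z = 2.04 mm: the 4×18 cube contributes its full rectangle; the 28.5×15.5 cube at (11, 9) contributes its full rectangle; the cylinder at (8, 13.5): section is a regular 16-gon, circumradius r=3.5; Subtracting the remaining from the first: starting from the 4×18 cube, the 28.5×15.5 cube at (11, 9) misses the remaining region (no effect); the r=3.5 cylinder at (8, 13.5) misses the remaining region (no effect) — 1 connected region. The outline is a single polygon with 4 vertices. Extrusion per mm of travel: 0.4 × 0.12 / (π × 0.875²) = 0.019956. Accumulating E over each segment gives final E = 0.8781.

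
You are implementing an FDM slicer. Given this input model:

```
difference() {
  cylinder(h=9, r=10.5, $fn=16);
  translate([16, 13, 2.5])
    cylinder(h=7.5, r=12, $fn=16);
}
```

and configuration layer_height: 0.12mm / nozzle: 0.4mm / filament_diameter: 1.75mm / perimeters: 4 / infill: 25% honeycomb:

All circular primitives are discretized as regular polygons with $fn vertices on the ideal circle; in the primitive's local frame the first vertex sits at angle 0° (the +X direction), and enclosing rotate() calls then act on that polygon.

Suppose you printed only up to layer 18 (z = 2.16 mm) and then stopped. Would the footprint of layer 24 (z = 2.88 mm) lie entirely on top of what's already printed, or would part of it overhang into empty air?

Compare the two slices. At z = 2.16: the r=10.5 cylinder gives a regular 16-gon of circumradius 10.5 (constant along its height) (area = (16/2)·10.500²·sin(360°/16) = 337.53 mm²); the cylinder at (16, 13) is absent (z outside [2.5, 10]); After the difference (first − rest): none of the subtracted shapes is present at this height, so the r=10.5 cylinder is unchanged — area = 337.53 mm². At z = 2.88: the cylinder: section is a regular 16-gon, circumradius r=10.5 (area = (16/2)·10.500²·sin(360°/16) = 337.53 mm²); the r=12 cylinder at (16, 13) gives a regular 16-gon of circumradius 12 (constant along its height) (area = (16/2)·12.000²·sin(360°/16) = 440.85 mm²); After the difference (first − rest): starting from the r=10.5 cylinder (337.53 mm²), the r=12 cylinder at (16, 13) partially overlaps it — only the 8.86 mm² overlap (of its 440.85 mm²) is removed, clipping the outline — area = 328.67 mm². Checking containment: the cross-section at z = 2.88 is a subset of the cross-section at z = 2.16.

entirely on top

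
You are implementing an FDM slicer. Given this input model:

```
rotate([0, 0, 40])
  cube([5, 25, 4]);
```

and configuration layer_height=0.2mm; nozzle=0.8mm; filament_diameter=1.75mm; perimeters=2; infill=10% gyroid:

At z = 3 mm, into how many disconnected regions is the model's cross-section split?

At z = 3 mm: the cube is present — its section is the full 5×25 rectangle; (rotated 40° about Z; rotation is an isometry so areas/perimeters/island counts are preserved). The result has 1 disconnected region.

1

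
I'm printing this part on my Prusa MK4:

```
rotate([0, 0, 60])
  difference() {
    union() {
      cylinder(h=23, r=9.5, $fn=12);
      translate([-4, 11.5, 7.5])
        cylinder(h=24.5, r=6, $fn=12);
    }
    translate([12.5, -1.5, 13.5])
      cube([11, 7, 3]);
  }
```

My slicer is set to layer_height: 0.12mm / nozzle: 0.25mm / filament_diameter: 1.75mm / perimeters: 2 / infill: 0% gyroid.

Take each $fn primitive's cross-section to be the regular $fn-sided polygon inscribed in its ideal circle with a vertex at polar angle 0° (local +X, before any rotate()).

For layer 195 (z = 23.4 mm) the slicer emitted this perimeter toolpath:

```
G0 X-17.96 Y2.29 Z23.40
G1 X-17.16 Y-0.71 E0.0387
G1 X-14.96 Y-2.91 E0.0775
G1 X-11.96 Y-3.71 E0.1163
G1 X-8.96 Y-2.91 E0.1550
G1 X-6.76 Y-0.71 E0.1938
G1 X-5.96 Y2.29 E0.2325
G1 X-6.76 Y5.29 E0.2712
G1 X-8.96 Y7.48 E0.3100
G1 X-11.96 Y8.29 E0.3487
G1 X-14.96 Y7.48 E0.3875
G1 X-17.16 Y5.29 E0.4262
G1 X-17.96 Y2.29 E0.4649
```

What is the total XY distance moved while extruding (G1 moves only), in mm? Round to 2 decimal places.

37.27 mm

Sum the Euclidean lengths of each G1 segment: total = 37.27 mm.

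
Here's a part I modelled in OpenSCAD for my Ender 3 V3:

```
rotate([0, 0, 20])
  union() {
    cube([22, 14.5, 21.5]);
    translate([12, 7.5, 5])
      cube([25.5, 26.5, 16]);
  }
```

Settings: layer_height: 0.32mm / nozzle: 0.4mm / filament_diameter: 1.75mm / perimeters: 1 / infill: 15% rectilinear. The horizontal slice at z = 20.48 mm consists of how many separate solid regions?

At z = 20.48 mm: the cube (footprint 22×14.5) is included at this height; the cube at (12, 7.5) (footprint 25.5×26.5) is included at this height; Merging all regions: the regions partially overlap (shared area 70.00 mm²), so overlapping operands fuse into one piece — 1 connected region; (rotated 20° about Z; rotation is an isometry so areas/perimeters/island counts are preserved). The result has 1 disconnected region.

1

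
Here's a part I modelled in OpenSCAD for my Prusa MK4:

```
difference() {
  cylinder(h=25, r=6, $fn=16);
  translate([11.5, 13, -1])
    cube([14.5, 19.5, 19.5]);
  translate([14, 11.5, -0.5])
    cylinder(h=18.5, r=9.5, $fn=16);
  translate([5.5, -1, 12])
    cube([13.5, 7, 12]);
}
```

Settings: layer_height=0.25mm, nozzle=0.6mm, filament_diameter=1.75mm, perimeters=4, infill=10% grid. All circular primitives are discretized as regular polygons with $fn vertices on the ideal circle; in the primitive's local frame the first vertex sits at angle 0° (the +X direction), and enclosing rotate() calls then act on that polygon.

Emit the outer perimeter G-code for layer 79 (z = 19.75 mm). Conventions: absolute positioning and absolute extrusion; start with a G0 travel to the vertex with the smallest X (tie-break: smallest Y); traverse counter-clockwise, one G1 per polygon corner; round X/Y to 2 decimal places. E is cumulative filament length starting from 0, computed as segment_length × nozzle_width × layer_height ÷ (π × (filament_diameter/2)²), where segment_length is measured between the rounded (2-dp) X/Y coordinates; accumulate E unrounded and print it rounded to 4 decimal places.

At z = 19.75 mm: the r=6 cylinder contributes a regular 16-gon of circumradius 6; the cube at (11.5, 13) does not reach this height (z outside [-1, 18.5]); the cylinder at (14, 11.5) is absent (z outside [-0.5, 18]); the cube at (5.5, -1) (footprint 13.5×7) is included at this height; Taking the first minus the rest: starting from the r=6 cylinder, the 13.5×7 cube at (5.5, -1) partially overlaps it — only the 1.03 mm² overlap (of its 94.50 mm²) is removed, clipping the outline — 1 connected region. The outline is a single polygon with 17 vertices. Extrusion per mm of travel: 0.6 × 0.25 / (π × 0.875²) = 0.062363. Accumulating E over each segment gives final E = 2.3492.

G0 X-6.00 Y0.00 Z19.75
G1 X-5.54 Y-2.30 E0.1463
G1 X-4.24 Y-4.24 E0.2919
G1 X-2.30 Y-5.54 E0.4375
G1 X0.00 Y-6.00 E0.5838
G1 X2.30 Y-5.54 E0.7301
G1 X4.24 Y-4.24 E0.8757
G1 X5.54 Y-2.30 E1.0214
G1 X5.80 Y-1.00 E1.1040
G1 X5.50 Y-1.00 E1.1228
G1 X5.50 Y2.36 E1.3323
G1 X4.24 Y4.24 E1.4734
G1 X2.30 Y5.54 E1.6191
G1 X0.00 Y6.00 E1.7653
G1 X-2.30 Y5.54 E1.9116
G1 X-4.24 Y4.24 E2.0572
G1 X-5.54 Y2.30 E2.2029
G1 X-6.00 Y0.00 E2.3492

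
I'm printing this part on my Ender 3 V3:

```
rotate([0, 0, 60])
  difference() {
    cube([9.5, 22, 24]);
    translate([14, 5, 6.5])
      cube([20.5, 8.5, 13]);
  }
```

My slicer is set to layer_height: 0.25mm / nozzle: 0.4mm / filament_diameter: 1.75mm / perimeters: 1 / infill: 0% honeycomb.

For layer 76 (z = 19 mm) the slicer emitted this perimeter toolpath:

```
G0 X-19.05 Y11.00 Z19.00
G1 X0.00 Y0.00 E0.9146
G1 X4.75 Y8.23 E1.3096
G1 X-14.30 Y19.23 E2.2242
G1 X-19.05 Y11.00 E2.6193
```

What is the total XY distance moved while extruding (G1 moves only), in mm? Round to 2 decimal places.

Sum the Euclidean lengths of each G1 segment: total = 63.00 mm.

63.00 mm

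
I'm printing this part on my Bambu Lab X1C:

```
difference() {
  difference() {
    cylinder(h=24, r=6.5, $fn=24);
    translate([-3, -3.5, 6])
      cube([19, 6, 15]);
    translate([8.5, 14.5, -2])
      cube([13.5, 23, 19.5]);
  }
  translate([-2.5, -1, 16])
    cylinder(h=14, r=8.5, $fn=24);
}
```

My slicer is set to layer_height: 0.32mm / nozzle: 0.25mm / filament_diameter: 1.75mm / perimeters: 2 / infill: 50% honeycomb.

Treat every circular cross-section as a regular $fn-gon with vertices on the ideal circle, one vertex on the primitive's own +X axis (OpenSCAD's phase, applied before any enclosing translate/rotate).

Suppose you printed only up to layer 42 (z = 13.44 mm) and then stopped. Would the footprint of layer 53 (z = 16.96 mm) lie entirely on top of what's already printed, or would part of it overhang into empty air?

Compare the two slices. At z = 13.44: the r=6.5 cylinder gives a regular 24-gon of circumradius 6.5 (constant along its height) (area = (24/2)·6.500²·sin(360°/24) = 131.22 mm²); the cube at (-3, -3.5) is present — its section is the full 19×6 rectangle (area 114.00 mm²); the 13.5×23 cube at (8.5, 14.5) contributes its full rectangle (area 310.50 mm²); Taking the first minus the rest: starting from the r=6.5 cylinder (131.22 mm²), the 19×6 cube at (-3, -3.5) partially overlaps it — only the 55.21 mm² overlap (of its 114.00 mm²) is removed, clipping the outline; the 13.5×23 cube at (8.5, 14.5) misses the remaining region (no effect) — area = 76.01 mm²; the cylinder at (-2.5, -1) does not reach this height (z outside [16, 30]); Taking the first minus the rest: none of the subtracted shapes is present at this height, so that combined region is unchanged — area = 76.01 mm². At z = 16.96: the r=6.5 cylinder contributes a regular 24-gon of circumradius 6.5 (area = (24/2)·6.500²·sin(360°/24) = 131.22 mm²); the 19×6 cube at (-3, -3.5) contributes its full rectangle (area 114.00 mm²); the 13.5×23 cube at (8.5, 14.5) contributes its full rectangle (area 310.50 mm²); After the difference (first − rest): starting from the r=6.5 cylinder (131.22 mm²), the 19×6 cube at (-3, -3.5) partially overlaps it — only the 55.21 mm² overlap (of its 114.00 mm²) is removed, clipping the outline; the 13.5×23 cube at (8.5, 14.5) misses the remaining region (no effect) — area = 76.01 mm²; the cylinder at (-2.5, -1): section is a regular 24-gon, circumradius r=8.5 (area = (24/2)·8.500²·sin(360°/24) = 224.40 mm²); After the difference (first − rest): starting from that combined region (76.01 mm²), the r=8.5 cylinder at (-2.5, -1) partially overlaps it — only the 73.66 mm² overlap (of its 224.40 mm²) is removed, clipping the outline — area = 2.35 mm². Checking containment: the cross-section at z = 16.96 is a subset of the cross-section at z = 13.44.

entirely on top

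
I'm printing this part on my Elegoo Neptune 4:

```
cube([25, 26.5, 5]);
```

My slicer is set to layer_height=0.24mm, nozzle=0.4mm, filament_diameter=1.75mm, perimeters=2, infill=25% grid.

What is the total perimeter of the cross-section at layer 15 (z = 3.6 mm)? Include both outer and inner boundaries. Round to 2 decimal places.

At z = 3.6 mm: the cube (footprint 25×26.5) is included at this height (perimeter 103.00 mm). Overall, the cross-section is a single solid region. Total boundary length (outer) = 103.00 mm.

103.00 mm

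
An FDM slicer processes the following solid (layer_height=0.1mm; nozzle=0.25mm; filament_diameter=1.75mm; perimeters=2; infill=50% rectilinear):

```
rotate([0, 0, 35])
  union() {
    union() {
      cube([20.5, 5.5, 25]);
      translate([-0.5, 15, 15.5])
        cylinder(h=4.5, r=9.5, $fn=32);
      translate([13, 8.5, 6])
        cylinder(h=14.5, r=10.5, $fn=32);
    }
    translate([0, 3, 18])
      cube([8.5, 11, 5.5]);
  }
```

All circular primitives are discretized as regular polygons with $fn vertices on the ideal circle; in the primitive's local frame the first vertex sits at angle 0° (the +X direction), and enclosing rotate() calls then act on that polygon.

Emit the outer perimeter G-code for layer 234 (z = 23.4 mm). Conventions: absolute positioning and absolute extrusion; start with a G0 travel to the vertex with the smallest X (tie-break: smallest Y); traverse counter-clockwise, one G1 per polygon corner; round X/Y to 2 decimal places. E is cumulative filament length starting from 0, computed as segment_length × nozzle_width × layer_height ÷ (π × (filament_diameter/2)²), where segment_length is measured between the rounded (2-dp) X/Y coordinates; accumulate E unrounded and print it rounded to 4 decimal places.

G0 X-8.03 Y11.47 Z23.40
G1 X0.00 Y0.00 E0.1455
G1 X16.79 Y11.76 E0.3586
G1 X13.64 Y16.26 E0.4157
G1 X3.81 Y9.38 E0.5404
G1 X-1.07 Y16.34 E0.6287
G1 X-8.03 Y11.47 E0.7170

At z = 23.4 mm: the cube (footprint 20.5×5.5) is included at this height; the cylinder at (-0.5, 15) is not intersected at this z (z outside [15.5, 20]); the cylinder at (13, 8.5) is absent (z outside [6, 20.5]); Taking the union: only the 20.5×5.5 cube is present, so the union is just that shape — 1 connected region; the cube at (0, 3) (footprint 8.5×11) is included at this height; Merging all regions: the regions partially overlap (shared area 21.25 mm²), so overlapping operands fuse into one piece — 1 connected region; (whole slice rotated 35° about Z — lengths, areas and connectivity unchanged). The outline is a single polygon with 6 vertices. Extrusion per mm of travel: 0.25 × 0.1 / (π × 0.875²) = 0.010394. Accumulating E over each segment gives final E = 0.7170.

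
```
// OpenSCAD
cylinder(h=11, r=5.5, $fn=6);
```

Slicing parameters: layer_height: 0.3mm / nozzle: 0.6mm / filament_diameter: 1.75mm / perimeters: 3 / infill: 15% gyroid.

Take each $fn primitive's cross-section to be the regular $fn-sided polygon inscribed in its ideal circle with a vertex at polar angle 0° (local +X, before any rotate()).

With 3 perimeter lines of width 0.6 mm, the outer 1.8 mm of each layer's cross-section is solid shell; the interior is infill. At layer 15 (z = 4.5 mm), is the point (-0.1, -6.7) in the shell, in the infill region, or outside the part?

At z = 4.5 mm: the r=5.5 cylinder gives a regular 6-gon of circumradius 5.5 (constant along its height). Overall, the cross-section is a single solid region. The nearest boundary edge runs (-2.75, -4.76)→(2.75, -4.76); distance from the point to it = 1.94 mm. The point is not inside any of the regions above, so it lies outside the cross-section (1.94 mm from the nearest boundary).

outside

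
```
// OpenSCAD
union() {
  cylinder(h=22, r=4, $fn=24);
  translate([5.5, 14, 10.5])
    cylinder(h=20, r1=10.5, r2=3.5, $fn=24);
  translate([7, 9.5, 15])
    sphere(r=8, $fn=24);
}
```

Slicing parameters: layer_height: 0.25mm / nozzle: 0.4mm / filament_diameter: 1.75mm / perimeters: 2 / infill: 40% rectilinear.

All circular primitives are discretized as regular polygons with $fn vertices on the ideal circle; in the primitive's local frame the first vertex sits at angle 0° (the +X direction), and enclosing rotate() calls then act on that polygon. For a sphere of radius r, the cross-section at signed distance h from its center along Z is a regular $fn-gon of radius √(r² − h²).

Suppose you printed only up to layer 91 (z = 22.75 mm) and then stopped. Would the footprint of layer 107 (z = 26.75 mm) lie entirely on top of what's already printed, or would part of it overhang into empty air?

Compare the two slices. At z = 22.75: the cylinder does not reach this height (z outside [0, 22]); the cone at (5.5, 14) contributes a regular 24-gon of circumradius 6.212 (interpolated between r1=10.5 and r2=3.5 at t=0.613) (area = (24/2)·6.212²·sin(360°/24) = 119.87 mm²); the r=8 sphere at (7, 9.5) slices to a regular 24-gon of circumradius 1.984 (√(r²−h²) with h=7.75 from center) (area = (24/2)·1.984²·sin(360°/24) = 12.23 mm²); Combining (union): the regions partially overlap — summed areas 132.10 mm² minus the doubly-counted overlap 11.06 mm² gives 121.04 mm² — area = 121.04 mm². At z = 26.75: the cylinder does not reach this height (z outside [0, 22]); the cone at (5.5, 14) contributes a regular 24-gon of circumradius 4.812 (interpolated between r1=10.5 and r2=3.5 at t=0.812) (area = (24/2)·4.812²·sin(360°/24) = 71.93 mm²); the sphere at (7, 9.5) is absent (|z−center|=11.750 > r=8); Combining (union): only the cone at (5.5, 14) is present, so the union is just that shape — area = 71.93 mm². Checking containment: the cross-section at z = 26.75 is a subset of the cross-section at z = 22.75.

entirely on top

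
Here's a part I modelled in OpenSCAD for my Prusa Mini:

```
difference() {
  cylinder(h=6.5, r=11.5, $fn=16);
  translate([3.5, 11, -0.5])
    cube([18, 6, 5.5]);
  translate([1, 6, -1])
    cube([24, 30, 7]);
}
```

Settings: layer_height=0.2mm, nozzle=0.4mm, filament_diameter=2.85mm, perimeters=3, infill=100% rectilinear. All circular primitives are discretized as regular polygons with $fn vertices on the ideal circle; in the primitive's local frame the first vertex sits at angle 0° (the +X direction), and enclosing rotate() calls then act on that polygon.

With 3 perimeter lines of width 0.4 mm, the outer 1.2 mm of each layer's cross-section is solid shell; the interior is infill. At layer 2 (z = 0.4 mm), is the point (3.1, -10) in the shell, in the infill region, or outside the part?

At z = 0.4 mm: the r=11.5 cylinder gives a regular 16-gon of circumradius 11.5 (constant along its height); the cube at (3.5, 11) (footprint 18×6) is included at this height; the 24×30 cube at (1, 6) contributes its full rectangle; Taking the first minus the rest: starting from the r=11.5 cylinder, the 18×6 cube at (3.5, 11) misses the remaining region (no effect); the 24×30 cube at (1, 6) partially overlaps it — only the 31.00 mm² overlap (of its 720.00 mm²) is removed, clipping the outline — 1 connected region. Overall, the cross-section is a single solid region. The nearest boundary edge runs (4.40, -10.62)→(-0.00, -11.50); distance from the point to it = 0.87 mm. The point is inside the cross-section, 0.87 mm from the nearest boundary — within the 1.2 mm shell band (3 × 0.4).

shell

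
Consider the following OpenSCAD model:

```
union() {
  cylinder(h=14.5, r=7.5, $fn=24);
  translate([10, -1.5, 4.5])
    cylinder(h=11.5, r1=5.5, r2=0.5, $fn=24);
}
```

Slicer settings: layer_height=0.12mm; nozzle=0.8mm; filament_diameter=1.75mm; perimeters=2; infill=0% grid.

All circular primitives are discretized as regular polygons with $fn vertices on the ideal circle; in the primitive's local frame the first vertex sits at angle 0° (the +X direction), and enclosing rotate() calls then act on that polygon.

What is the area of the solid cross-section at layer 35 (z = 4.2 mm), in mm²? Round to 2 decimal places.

At z = 4.2 mm: the r=7.5 cylinder contributes a regular 24-gon of circumradius 7.5 (area = (24/2)·7.500²·sin(360°/24) = 174.70 mm²); the cone at (10, -1.5) does not reach this height (z outside [4.5, 16]); Combining (union): only the r=7.5 cylinder is present, so the union is just that shape — area = 174.70 mm². Overall, the cross-section is a single solid region. Net area = 174.70 mm².

174.70 mm²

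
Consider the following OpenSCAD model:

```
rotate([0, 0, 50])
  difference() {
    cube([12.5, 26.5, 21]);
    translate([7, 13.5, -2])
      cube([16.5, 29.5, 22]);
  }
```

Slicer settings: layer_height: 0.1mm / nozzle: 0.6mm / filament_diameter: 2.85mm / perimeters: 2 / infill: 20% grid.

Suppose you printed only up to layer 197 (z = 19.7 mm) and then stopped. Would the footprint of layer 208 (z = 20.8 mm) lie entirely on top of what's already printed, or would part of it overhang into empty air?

Compare the two slices. At z = 19.7: the cube (footprint 12.5×26.5) is included at this height (area 331.25 mm²); the 16.5×29.5 cube at (7, 13.5) contributes its full rectangle (area 486.75 mm²); Subtracting the remaining from the first: starting from the 12.5×26.5 cube (331.25 mm²), the 16.5×29.5 cube at (7, 13.5) partially overlaps it — only the 71.50 mm² overlap (of its 486.75 mm²) is removed, clipping the outline — area = 259.75 mm²; (whole slice rotated 50° about Z — lengths, areas and connectivity unchanged). At z = 20.8: the cube (footprint 12.5×26.5) is included at this height (area 331.25 mm²); the cube at (7, 13.5) does not reach this height (z outside [-2, 20]); Subtracting the remaining from the first: none of the subtracted shapes is present at this height, so the 12.5×26.5 cube is unchanged — area = 331.25 mm²; (whole slice rotated 50° about Z — lengths, areas and connectivity unchanged). Checking containment: at z = 20.8 the cross-section extends beyond the z = 19.7 cross-section by about 71.50 mm².

part overhangs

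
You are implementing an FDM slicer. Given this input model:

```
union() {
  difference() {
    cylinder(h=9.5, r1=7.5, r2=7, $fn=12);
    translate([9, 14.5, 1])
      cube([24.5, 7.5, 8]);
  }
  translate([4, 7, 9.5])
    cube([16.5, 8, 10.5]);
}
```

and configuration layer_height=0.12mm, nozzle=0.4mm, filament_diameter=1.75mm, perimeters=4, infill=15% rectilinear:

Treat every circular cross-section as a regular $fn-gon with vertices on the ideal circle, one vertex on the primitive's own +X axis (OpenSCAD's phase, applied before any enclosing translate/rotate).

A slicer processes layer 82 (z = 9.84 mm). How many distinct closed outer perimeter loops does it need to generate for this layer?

At z = 9.84 mm: the cone does not reach this height (z outside [0, 9.5]); the cube at (9, 14.5) is not intersected at this z (z outside [1, 9]); Subtracting the remaining from the first: the first operand is absent here, so nothing remains; the cube at (4, 7) (footprint 16.5×8) is included at this height; Combining (union): only the 16.5×8 cube at (4, 7) is present, so the union is just that shape — 1 connected region. The result has 1 disconnected region.

1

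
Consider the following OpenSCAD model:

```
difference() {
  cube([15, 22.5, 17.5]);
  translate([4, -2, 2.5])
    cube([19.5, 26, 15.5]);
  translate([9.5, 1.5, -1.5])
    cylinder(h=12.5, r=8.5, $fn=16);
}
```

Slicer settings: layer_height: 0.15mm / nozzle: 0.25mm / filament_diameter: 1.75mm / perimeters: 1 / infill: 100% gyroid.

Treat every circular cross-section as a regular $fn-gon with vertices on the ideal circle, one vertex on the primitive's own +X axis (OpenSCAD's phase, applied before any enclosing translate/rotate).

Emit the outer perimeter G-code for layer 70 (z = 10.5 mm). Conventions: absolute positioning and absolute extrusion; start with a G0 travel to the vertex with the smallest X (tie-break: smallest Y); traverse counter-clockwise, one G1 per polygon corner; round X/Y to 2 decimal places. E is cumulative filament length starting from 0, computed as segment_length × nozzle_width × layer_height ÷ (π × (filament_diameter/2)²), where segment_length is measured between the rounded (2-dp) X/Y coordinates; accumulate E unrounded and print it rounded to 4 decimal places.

G0 X0.00 Y0.00 Z10.50
G1 X1.30 Y0.00 E0.0203
G1 X1.00 Y1.50 E0.0441
G1 X1.65 Y4.75 E0.0958
G1 X3.49 Y7.51 E0.1475
G1 X4.00 Y7.85 E0.1571
G1 X4.00 Y22.50 E0.3855
G1 X0.00 Y22.50 E0.4478
G1 X0.00 Y0.00 E0.7986

At z = 10.5 mm: the cube (footprint 15×22.5) is included at this height; the cube at (4, -2) (footprint 19.5×26) is included at this height; the r=8.5 cylinder at (9.5, 1.5) contributes a regular 16-gon of circumradius 8.5; After the difference (first − rest): starting from the 15×22.5 cube, the 19.5×26 cube at (4, -2) partially overlaps it — only the 247.50 mm² overlap (of its 507.00 mm²) is removed, clipping the outline; the r=8.5 cylinder at (9.5, 1.5) partially overlaps it — only the 17.02 mm² overlap (of its 221.19 mm²) is removed, clipping the outline — 1 connected region. The outline is a single polygon with 8 vertices. Extrusion per mm of travel: 0.25 × 0.15 / (π × 0.875²) = 0.015591. Accumulating E over each segment gives final E = 0.7986.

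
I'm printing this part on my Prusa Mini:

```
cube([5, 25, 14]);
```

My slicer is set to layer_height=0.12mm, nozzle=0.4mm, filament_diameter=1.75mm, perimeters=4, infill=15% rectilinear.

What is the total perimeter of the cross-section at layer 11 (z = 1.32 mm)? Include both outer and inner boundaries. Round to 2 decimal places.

At z = 1.32 mm: the cube (footprint 5×25) is included at this height (perimeter 60.00 mm). Overall, the cross-section is a single solid region. Total boundary length (outer) = 60.00 mm.

60.00 mm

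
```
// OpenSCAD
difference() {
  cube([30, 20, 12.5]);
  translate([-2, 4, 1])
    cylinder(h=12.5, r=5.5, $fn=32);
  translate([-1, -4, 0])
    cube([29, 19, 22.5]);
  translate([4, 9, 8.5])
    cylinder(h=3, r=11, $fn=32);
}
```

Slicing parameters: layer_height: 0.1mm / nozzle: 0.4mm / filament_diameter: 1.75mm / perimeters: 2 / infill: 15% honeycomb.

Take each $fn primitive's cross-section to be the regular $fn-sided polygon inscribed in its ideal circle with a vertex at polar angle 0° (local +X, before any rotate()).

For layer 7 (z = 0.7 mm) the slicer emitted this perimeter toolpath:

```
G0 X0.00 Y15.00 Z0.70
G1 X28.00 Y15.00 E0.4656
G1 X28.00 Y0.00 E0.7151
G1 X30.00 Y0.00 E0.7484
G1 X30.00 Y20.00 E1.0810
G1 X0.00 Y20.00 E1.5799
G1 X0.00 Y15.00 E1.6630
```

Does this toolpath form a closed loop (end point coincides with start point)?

yes

Start point (G0): (0.00, 15.00). End point (last G1): the path returns to the start — closed.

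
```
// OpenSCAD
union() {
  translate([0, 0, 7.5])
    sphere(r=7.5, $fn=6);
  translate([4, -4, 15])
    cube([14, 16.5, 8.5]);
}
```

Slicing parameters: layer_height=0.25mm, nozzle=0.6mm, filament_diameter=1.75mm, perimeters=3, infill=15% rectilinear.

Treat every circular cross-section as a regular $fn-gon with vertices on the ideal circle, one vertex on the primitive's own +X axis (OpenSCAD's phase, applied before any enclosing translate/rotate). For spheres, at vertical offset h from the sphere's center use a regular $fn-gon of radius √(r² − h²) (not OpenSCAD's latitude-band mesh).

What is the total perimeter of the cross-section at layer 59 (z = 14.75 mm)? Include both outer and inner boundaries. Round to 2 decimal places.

At z = 14.75 mm: the r=7.5 sphere slices to a regular 6-gon of circumradius 1.920 (√(r²−h²) with h=7.25 from center) (perimeter = 2·6·1.920·sin(180°/6) = 11.52 mm); the cube at (4, -4) is not intersected at this z (z outside [15, 23.5]); Merging all regions: only the r=7.5 sphere is present, so the union is just that shape — boundary = 11.52 mm. Overall, the cross-section is a single solid region. Total boundary length (outer) = 11.52 mm.

11.52 mm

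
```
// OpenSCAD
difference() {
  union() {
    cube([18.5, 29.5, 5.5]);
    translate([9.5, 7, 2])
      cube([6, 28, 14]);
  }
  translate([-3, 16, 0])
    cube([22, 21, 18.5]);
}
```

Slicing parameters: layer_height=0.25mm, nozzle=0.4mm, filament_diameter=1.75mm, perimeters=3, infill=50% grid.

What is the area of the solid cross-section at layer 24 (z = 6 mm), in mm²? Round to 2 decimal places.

54.00 mm²

At z = 6 mm: the cube is absent (z outside [0, 5.5]); the cube at (9.5, 7) is present — its section is the full 6×28 rectangle (area 168.00 mm²); Taking the union: only the 6×28 cube at (9.5, 7) is present, so the union is just that shape — area = 168.00 mm²; the cube at (-3, 16) is present — its section is the full 22×21 rectangle (area 462.00 mm²); Subtracting the remaining from the first: starting from the result so far (168.00 mm²), the 22×21 cube at (-3, 16) partially overlaps it — only the 114.00 mm² overlap (of its 462.00 mm²) is removed, clipping the outline — area = 54.00 mm². Overall, the cross-section is a single solid region. Net area = 54.00 mm².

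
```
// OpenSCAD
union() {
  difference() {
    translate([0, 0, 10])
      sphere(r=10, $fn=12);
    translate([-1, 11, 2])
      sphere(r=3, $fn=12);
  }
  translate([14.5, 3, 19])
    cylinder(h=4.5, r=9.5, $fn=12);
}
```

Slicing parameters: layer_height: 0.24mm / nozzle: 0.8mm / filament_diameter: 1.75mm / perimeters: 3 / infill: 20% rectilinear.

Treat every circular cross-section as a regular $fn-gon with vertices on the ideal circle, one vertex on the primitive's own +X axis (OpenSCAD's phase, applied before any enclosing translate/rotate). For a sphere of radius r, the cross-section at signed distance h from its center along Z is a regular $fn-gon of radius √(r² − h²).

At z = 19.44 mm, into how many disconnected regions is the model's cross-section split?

2

At z = 19.44 mm: the sphere: section is a regular 12-gon, circumradius = √(r²−h²) = √(10²−9.44²) = 3.299; the sphere at (-1, 11) is absent (|z−center|=17.440 > r=3); Taking the first minus the rest: none of the subtracted shapes is present at this height, so the r=10 sphere is unchanged — 1 connected region; the cylinder at (14.5, 3): section is a regular 12-gon, circumradius r=9.5; Merging all regions: the 2 present regions are separate (no shared area or edge), so areas and boundary lengths simply add and each stays a separate island — 2 connected regions. The result has 2 disconnected regions.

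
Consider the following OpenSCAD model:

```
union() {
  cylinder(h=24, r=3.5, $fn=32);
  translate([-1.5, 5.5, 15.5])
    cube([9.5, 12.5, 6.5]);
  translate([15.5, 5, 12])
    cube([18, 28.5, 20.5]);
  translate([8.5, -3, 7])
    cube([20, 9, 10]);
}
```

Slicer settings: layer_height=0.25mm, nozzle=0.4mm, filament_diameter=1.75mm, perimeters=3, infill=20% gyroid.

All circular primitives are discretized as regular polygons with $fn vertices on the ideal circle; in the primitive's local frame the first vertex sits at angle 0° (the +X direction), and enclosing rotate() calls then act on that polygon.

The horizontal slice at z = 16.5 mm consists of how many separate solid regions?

At z = 16.5 mm: the r=3.5 cylinder gives a regular 32-gon of circumradius 3.5 (constant along its height); the 9.5×12.5 cube at (-1.5, 5.5) contributes its full rectangle; the 18×28.5 cube at (15.5, 5) contributes its full rectangle; the cube at (8.5, -3) is present — its section is the full 20×9 rectangle; Combining (union): the regions partially overlap (shared area 13.00 mm²), so overlapping operands fuse into one piece — 3 connected regions. The result has 3 disconnected regions.

3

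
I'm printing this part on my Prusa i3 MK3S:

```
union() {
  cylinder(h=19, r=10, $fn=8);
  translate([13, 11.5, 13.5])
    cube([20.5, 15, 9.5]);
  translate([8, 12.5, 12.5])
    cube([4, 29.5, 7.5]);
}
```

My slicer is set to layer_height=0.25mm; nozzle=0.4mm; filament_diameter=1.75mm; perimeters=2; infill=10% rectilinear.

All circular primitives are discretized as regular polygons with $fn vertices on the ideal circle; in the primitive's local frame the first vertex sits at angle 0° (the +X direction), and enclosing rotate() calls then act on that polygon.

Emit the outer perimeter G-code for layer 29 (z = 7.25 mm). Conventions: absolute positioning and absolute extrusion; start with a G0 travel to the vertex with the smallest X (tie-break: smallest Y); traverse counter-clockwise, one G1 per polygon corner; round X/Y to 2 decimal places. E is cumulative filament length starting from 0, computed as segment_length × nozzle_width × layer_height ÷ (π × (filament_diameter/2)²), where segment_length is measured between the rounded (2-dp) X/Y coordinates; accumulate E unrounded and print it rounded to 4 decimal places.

G0 X-10.00 Y0.00 Z7.25
G1 X-7.07 Y-7.07 E0.3182
G1 X0.00 Y-10.00 E0.6364
G1 X7.07 Y-7.07 E0.9545
G1 X10.00 Y0.00 E1.2727
G1 X7.07 Y7.07 E1.5909
G1 X0.00 Y10.00 E1.9091
G1 X-7.07 Y7.07 E2.2272
G1 X-10.00 Y0.00 E2.5454

At z = 7.25 mm: the r=10 cylinder contributes a regular 8-gon of circumradius 10; the cube at (13, 11.5) does not reach this height (z outside [13.5, 23]); the cube at (8, 12.5) does not reach this height (z outside [12.5, 20]); Merging all regions: only the r=10 cylinder is present, so the union is just that shape — 1 connected region. The outline is a single polygon with 8 vertices. Extrusion per mm of travel: 0.4 × 0.25 / (π × 0.875²) = 0.041575. Accumulating E over each segment gives final E = 2.5454.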